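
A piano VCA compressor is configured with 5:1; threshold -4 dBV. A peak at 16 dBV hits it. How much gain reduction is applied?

16 dB

The signal is 20 dB above threshold.
After 5:1 compression the overshoot becomes 20/5 = 4 dB.
GR = overshoot in − overshoot out = 20 − 4 = 16 dB.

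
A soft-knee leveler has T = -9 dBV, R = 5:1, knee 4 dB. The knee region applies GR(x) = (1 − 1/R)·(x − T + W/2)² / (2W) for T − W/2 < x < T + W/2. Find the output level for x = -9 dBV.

-9.4 dBV

x − T + W/2 = -9 − (-9) + 2 = 2.
GR = (1 − 1/5) × 2² / 8 = 0.8 × 4 / 8 = 0.4 dB.
Output = -9 − 0.4 = -9.4 dBV.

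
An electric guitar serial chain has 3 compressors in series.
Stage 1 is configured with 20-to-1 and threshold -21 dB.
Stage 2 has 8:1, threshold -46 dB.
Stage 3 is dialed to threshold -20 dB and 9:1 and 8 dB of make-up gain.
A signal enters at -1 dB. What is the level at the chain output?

-34.75 dB

Stage 1: 20 dB above -21 dB, reduced 20:1 to 1 dB above → -20 dB.
Stage 2: 26 dB above -46 dB, reduced 8:1 to 3.25 dB above → -42.75 dB.
Stage 3: -42.75 dB is at or below the -20 dB threshold — no compression; make-up brings it to -34.75 dB.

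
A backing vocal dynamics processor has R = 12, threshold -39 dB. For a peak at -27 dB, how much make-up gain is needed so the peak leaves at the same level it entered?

Without make-up, output = threshold + overshoot/12 = -39 + 1 = -38 dB.
Gap to target: 11 dB.

11 dB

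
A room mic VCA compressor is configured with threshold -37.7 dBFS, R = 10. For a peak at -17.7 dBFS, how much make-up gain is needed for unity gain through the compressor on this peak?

Without make-up, output = threshold + overshoot/10 = -37.7 + 2 = -35.7 dBFS.
Gap to target: 18 dB.

18 dB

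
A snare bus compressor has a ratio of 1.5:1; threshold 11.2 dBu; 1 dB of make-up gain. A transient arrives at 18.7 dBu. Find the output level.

17.2 dBu

The input is 7.5 dB above the 11.2 dBu threshold.
At 1.5:1 the overshoot is divided by 1.5, leaving 5 dB above threshold.
So the level is 11.2 + 5 = 16.2 dBu; make-up adds 1 dB, giving 17.2 dBu.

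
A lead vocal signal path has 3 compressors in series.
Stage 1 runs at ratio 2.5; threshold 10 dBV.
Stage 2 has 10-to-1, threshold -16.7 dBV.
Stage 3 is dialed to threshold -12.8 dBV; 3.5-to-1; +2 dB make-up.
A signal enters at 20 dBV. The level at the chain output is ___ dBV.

Stage 1: 20 dBV is 10 dB over 10 dBV; at 2.5:1 that becomes 4 dB over, giving 14 dBV.
Stage 2: overshoot 30.7 dB → 30.7/10 = 3.07 dB → -13.63 dBV.
Stage 3: -13.63 dBV ≤ -12.8 dBV, so stage 3 doesn't engage; make-up brings it to -11.63 dBV.

-11.63 dBV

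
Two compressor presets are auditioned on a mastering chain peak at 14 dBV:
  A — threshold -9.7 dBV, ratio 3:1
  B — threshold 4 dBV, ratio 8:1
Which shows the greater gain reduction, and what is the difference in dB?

A, by 7.05 dB

A: GR = 23.7 − 23.7/3 = 15.8 dB.
B: GR = 10 − 10/8 = 8.75 dB.
Difference: 7.05 dB in favour of A.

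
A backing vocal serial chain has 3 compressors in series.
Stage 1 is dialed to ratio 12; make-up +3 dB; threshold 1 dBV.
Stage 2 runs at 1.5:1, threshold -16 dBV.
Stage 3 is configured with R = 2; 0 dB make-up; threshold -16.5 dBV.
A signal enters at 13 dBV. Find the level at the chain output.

-9.25 dBV

Stage 1: 12 dB above 1 dBV, reduced 12:1 to 1 dB above → 2 dBV; +3 dB make-up → 5 dBV.
Stage 2: 5 dBV is 21 dB over -16 dBV; at 1.5:1 that becomes 14 dB over, giving -2 dBV.
Stage 3: -2 dBV is 14.5 dB over -16.5 dBV; at 2:1 that becomes 7.25 dB over, giving -9.25 dBV.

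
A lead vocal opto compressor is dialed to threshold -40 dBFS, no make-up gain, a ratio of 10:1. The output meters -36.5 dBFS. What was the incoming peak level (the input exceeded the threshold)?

That's 3.5 dB above the -40 dBFS threshold.
Input overshoot = R × output overshoot = 35 dB → input = -40 + 35 = -5 dBFS.

-5 dBFS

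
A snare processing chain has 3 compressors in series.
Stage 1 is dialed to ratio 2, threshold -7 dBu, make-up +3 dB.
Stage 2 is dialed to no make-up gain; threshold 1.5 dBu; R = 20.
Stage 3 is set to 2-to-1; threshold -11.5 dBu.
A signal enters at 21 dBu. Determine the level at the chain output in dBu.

Stage 1: 21 dBu is 28 dB over -7 dBu; at 2:1 that becomes 14 dB over, giving 7 dBu; +3 dB make-up → 10 dBu.
Stage 2: 10 dBu is 8.5 dB over 1.5 dBu; at 20:1 that becomes 0.425 dB over, giving 1.925 dBu.
Stage 3: 13.425 dB above -11.5 dBu, reduced 2:1 to 6.7125 dB above → -4.7875 dBu.

-4.7875 dBu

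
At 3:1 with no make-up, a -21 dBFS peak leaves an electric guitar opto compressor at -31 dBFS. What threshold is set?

Gain reduction = -21 − (-31) = 10 dB; output overshoot = GR / (R − 1) = 10 / 2 = 5 dB.
Threshold = output − output overshoot = -31 − 5 = -36 dBFS.

-36 dBFS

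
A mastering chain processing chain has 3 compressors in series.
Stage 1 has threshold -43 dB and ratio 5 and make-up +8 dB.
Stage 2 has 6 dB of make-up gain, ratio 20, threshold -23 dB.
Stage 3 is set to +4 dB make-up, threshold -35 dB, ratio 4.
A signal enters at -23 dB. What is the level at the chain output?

-28.5 dB

Stage 1: -23 dB is 20 dB over -43 dB; at 5:1 that becomes 4 dB over, giving -39 dB; +8 dB make-up → -31 dB.
Stage 2: below threshold (-31 ≤ -23); passes unchanged; make-up brings it to -25 dB.
Stage 3: -25 dB is 10 dB over -35 dB; at 4:1 that becomes 2.5 dB over, giving -32.5 dB; +4 dB make-up → -28.5 dB.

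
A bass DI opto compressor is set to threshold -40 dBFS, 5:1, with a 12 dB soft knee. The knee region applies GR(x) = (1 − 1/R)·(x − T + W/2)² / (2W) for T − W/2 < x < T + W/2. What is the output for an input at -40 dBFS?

x − T + W/2 = -40 − (-40) + 6 = 6.
GR = (1 − 1/5) × 6² / 24 = 0.8 × 36 / 24 = 1.2 dB.
Output = -40 − 1.2 = -41.2 dBFS.

-41.2 dBFS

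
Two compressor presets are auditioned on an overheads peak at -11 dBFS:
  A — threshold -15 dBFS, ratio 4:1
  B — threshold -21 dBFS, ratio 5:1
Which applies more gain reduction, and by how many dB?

B, by 5 dB

A: 4 dB over, compressed to 1 dB over, so 3 dB of GR.
B: 10 dB over, compressed to 2 dB over, so 8 dB of GR.
B reduces 5 dB more.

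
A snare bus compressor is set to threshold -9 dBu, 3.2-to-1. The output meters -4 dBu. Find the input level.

7 dBu

The compressed level sits -4 − (-9) = 5 dB over threshold.
Undo the ratio: input overshoot = 5 × 3.2 = 16 dB, giving input = 7 dBu.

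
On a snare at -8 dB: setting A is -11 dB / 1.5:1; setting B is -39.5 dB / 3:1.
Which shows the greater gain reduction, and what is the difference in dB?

B, by 20 dB

A: 3 dB over, compressed to 2 dB over, so 1 dB of GR.
B: 31.5 dB over, compressed to 10.5 dB over, so 21 dB of GR.
B reduces 20 dB more.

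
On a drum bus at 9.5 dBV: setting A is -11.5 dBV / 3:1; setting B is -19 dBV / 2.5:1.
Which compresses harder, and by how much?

B, by 3.1 dB

A: overshoot 21 dB → output overshoot 7 dB → GR 14 dB.
B: overshoot 28.5 dB → output overshoot 11.4 dB → GR 17.1 dB.
B applies 3.1 dB more gain reduction.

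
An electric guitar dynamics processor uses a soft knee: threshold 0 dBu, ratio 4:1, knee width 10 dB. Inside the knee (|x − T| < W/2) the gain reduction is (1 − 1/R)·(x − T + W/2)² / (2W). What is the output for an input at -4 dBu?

-4.0375 dBu

x − T + W/2 = -4 − 0 + 5 = 1.
GR = (1 − 1/4) × 1² / 20 = 0.75 × 1 / 20 = 0.0375 dB.
Output = -4 − 0.0375 = -4.0375 dBu.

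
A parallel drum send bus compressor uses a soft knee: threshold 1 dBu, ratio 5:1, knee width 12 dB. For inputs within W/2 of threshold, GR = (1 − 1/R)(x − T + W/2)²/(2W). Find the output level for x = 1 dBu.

-0.2 dBu

x − T + W/2 = 1 − 1 + 6 = 6.
GR = (1 − 1/5) × 6² / 24 = 0.8 × 36 / 24 = 1.2 dB.
Output = 1 − 1.2 = -0.2 dBu.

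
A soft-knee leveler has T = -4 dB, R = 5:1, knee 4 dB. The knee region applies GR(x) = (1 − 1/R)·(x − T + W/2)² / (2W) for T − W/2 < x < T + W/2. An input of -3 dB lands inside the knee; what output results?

x − T + W/2 = -3 − (-4) + 2 = 3.
GR = (1 − 1/5) × 3² / 8 = 0.8 × 9 / 8 = 0.9 dB.
Output = -3 − 0.9 = -3.9 dB.

-3.9 dB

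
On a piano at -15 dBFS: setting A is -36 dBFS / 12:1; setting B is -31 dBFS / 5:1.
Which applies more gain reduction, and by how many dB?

A, by 6.45 dB

A: 21 dB over, compressed to 1.75 dB over, so 19.25 dB of GR.
B: 16 dB over, compressed to 3.2 dB over, so 12.8 dB of GR.
A applies 6.45 dB more gain reduction.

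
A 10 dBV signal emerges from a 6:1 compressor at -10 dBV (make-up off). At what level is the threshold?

Let T be the threshold. Output overshoot = (input overshoot)/R, so -10 − T = (10 − T)/6.
6·(-10 − T) = 10 − T → 5·T = -60 − 10 = -70.
T = -70/5 = -14 dBV.

-14 dBV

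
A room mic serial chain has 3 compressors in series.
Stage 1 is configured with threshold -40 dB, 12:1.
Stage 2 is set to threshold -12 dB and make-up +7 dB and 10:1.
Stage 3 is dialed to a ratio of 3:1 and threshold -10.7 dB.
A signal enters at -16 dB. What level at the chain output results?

Stage 1: 24 dB above -40 dB, reduced 12:1 to 2 dB above → -38 dB.
Stage 2: -38 dB ≤ -12 dB, so stage 2 doesn't engage; make-up brings it to -31 dB.
Stage 3: below threshold (-31 ≤ -10.7); passes unchanged; output -31 dB.

-31 dB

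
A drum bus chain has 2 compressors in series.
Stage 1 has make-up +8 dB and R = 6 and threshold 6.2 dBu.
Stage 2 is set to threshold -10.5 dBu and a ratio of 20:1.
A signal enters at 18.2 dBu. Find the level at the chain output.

-9.165 dBu

Stage 1: 18.2 dBu is 12 dB over 6.2 dBu; at 6:1 that becomes 2 dB over, giving 8.2 dBu; +8 dB make-up → 16.2 dBu.
Stage 2: overshoot 26.7 dB → 26.7/20 = 1.335 dB → -9.165 dBu.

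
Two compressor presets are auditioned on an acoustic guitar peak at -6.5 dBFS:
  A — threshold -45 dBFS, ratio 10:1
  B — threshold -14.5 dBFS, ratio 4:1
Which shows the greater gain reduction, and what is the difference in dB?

A: 38.5 dB over, compressed to 3.85 dB over, so 34.65 dB of GR.
B: 8 dB over, compressed to 2 dB over, so 6 dB of GR.
A reduces 28.65 dB more.

A, by 28.65 dB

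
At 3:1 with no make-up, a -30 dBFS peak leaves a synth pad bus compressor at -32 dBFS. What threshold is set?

-33 dBFS

Input is 3 dB above T (since output overshoot × R = input overshoot: (-32 − T)·3 = -30 − T gives T = -33 dBFS).
Check: -33 + (-30 − (-33))/3 = -33 + 1 = -32 dBFS. ✓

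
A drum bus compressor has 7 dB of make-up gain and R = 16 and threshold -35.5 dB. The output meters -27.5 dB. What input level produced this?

Stripping the +7 dB make-up gives -34.5 dB at the gain stage.
That's 1 dB above the -35.5 dB threshold.
Input overshoot = R × output overshoot = 16 dB → input = -35.5 + 16 = -19.5 dB.

-19.5 dB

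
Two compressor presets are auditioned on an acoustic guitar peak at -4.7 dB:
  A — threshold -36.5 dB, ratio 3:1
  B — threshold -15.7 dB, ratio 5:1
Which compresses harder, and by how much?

A: 31.8 dB over, compressed to 10.6 dB over, so 21.2 dB of GR.
B: 11 dB over, compressed to 2.2 dB over, so 8.8 dB of GR.
A applies 12.4 dB more gain reduction.

A, by 12.4 dB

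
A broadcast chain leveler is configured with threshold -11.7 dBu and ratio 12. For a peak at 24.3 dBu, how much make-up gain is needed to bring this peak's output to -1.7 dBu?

The peak compresses to -11.7 + 36/12 = -8.7 dBu.
To reach -1.7 dBu requires -1.7 − (-8.7) = 7 dB of make-up.

7 dB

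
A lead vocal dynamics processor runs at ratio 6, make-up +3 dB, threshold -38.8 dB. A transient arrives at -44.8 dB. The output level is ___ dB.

-44.8 dB is 6 dB below the -38.8 dB threshold, so no gain reduction is applied.
Make-up gain adds 3 dB: -44.8 + 3 = -41.8 dB.

-41.8 dB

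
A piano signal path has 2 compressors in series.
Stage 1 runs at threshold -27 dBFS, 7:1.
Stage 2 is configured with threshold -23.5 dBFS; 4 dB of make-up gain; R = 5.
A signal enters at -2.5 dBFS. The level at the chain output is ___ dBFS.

Stage 1: -2.5 dBFS is 24.5 dB over -27 dBFS; at 7:1 that becomes 3.5 dB over, giving -23.5 dBFS.
Stage 2: below threshold (-23.5 ≤ -23.5); passes unchanged; make-up brings it to -19.5 dBFS.

-19.5 dBFS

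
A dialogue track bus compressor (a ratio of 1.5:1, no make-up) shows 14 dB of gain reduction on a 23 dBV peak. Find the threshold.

Input is 42 dB above T (since output overshoot × R = input overshoot: (9 − T)·1.5 = 23 − T gives T = -19 dBV).
Check: -19 + (23 − (-19))/1.5 = -19 + 28 = 9 dBV. ✓

-19 dBV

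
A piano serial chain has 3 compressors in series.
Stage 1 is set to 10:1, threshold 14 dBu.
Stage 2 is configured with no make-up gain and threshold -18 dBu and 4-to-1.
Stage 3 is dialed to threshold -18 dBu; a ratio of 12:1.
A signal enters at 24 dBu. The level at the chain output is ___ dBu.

Stage 1: 10 dB above 14 dBu, reduced 10:1 to 1 dB above → 15 dBu.
Stage 2: 15 dBu is 33 dB over -18 dBu; at 4:1 that becomes 8.25 dB over, giving -9.75 dBu.
Stage 3: overshoot 8.25 dB → 8.25/12 = 0.6875 dB → -17.3125 dBu.

-17.3125 dBu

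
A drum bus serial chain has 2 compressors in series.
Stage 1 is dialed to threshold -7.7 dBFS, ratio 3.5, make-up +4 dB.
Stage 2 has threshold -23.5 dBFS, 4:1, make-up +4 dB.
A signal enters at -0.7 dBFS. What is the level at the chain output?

-14.05 dBFS

Stage 1: overshoot 7 dB → 7/3.5 = 2 dB → -5.7 dBFS; +4 dB make-up → -1.7 dBFS.
Stage 2: overshoot 21.8 dB → 21.8/4 = 5.45 dB → -18.05 dBFS; +4 dB make-up → -14.05 dBFS.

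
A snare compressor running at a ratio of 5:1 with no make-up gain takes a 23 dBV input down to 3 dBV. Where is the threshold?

Input is 25 dB above T (since output overshoot × R = input overshoot: (3 − T)·5 = 23 − T gives T = -2 dBV).
Check: -2 + (23 − (-2))/5 = -2 + 5 = 3 dBV. ✓

-2 dBV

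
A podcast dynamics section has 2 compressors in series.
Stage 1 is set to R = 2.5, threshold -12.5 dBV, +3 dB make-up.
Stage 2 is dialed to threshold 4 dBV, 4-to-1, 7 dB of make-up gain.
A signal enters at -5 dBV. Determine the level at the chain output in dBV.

Stage 1: -5 dBV is 7.5 dB over -12.5 dBV; at 2.5:1 that becomes 3 dB over, giving -9.5 dBV; +3 dB make-up → -6.5 dBV.
Stage 2: -6.5 dBV ≤ 4 dBV, so stage 2 doesn't engage; make-up brings it to 0.5 dBV.

0.5 dBV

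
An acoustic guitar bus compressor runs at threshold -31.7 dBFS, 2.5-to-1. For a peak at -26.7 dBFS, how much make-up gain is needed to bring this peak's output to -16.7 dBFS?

Overshoot 5 dB → 5/2.5 = 2 dB after compression, so the compressed level is -31.7 + 2 = -29.7 dBFS.
Make-up = target − compressed = -16.7 − (-29.7) = 13 dB.

13 dB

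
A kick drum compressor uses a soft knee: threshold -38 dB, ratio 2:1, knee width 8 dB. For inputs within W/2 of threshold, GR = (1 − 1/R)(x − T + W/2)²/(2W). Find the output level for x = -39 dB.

x − T + W/2 = -39 − (-38) + 4 = 3.
GR = (1 − 1/2) × 3² / 16 = 0.5 × 9 / 16 = 0.28125 dB.
Output = -39 − 0.28125 = -39.28125 dB.

-39.28125 dB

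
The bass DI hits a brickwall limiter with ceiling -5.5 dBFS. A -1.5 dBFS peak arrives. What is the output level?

-5.5 dBFS

A brickwall limiter is an ∞:1 compressor: any input above the ceiling is clamped to -5.5 dBFS.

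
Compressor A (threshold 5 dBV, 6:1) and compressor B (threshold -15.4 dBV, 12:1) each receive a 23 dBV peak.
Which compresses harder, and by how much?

A: overshoot 18 dB → output overshoot 3 dB → GR 15 dB.
B: overshoot 38.4 dB → output overshoot 3.2 dB → GR 35.2 dB.
Difference: 20.2 dB in favour of B.

B, by 20.2 dB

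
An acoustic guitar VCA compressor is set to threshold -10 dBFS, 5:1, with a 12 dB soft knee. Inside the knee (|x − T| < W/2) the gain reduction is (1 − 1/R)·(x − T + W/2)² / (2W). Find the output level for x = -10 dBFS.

-11.2 dBFS

x − T + W/2 = -10 − (-10) + 6 = 6.
GR = (1 − 1/5) × 6² / 24 = 0.8 × 36 / 24 = 1.2 dB.
Output = -10 − 1.2 = -11.2 dBFS.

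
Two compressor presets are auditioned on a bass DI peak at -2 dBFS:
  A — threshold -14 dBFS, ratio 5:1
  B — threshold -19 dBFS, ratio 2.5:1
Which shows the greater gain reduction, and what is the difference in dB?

A: GR = 12 − 12/5 = 9.6 dB.
B: GR = 17 − 17/2.5 = 10.2 dB.
Difference: 0.6 dB in favour of B.

B, by 0.6 dB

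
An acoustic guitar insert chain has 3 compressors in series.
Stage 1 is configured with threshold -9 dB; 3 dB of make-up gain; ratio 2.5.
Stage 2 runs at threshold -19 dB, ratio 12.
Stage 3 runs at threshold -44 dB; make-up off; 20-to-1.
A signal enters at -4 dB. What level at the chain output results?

-42.6875 dB

Stage 1: 5 dB above -9 dB, reduced 2.5:1 to 2 dB above → -7 dB; +3 dB make-up → -4 dB.
Stage 2: -4 dB is 15 dB over -19 dB; at 12:1 that becomes 1.25 dB over, giving -17.75 dB.
Stage 3: -17.75 dB is 26.25 dB over -44 dB; at 20:1 that becomes 1.3125 dB over, giving -42.6875 dB.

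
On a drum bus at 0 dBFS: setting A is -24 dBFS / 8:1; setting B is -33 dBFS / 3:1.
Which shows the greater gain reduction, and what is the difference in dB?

A: GR = 24 − 24/8 = 21 dB.
B: GR = 33 − 33/3 = 22 dB.
B reduces 1 dB more.

B, by 1 dB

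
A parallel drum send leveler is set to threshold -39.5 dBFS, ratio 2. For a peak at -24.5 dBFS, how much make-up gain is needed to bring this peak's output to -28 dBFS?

4 dB

The peak compresses to -39.5 + 15/2 = -32 dBFS.
To reach -28 dBFS requires -28 − (-32) = 4 dB of make-up.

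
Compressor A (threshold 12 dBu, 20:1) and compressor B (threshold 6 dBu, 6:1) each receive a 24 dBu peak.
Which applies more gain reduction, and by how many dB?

B, by 3.6 dB

A: 12 dB over, compressed to 0.6 dB over, so 11.4 dB of GR.
B: 18 dB over, compressed to 3 dB over, so 15 dB of GR.
Difference: 3.6 dB in favour of B.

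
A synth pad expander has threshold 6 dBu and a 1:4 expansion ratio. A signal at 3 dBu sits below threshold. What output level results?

Undershoot = 6 − 3 = 3 dB.
At 1:4, that expands to 12 dB under threshold.
Output = 6 − 12 = -6 dBu.

-6 dBu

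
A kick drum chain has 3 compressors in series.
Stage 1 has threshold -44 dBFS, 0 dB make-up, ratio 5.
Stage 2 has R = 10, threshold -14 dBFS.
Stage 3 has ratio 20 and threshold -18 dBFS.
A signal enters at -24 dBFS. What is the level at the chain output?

Stage 1: overshoot 20 dB → 20/5 = 4 dB → -40 dBFS.
Stage 2: -40 dBFS is at or below the -14 dBFS threshold — no compression; output -40 dBFS.
Stage 3: below threshold (-40 ≤ -18); passes unchanged; output -40 dBFS.

-40 dBFS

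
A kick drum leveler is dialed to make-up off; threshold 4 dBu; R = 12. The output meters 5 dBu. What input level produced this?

16 dBu

That's 1 dB above the 4 dBu threshold.
Before 12:1 compression the overshoot was 1 × 12 = 12 dB, so input = 4 + 12 = 16 dBu.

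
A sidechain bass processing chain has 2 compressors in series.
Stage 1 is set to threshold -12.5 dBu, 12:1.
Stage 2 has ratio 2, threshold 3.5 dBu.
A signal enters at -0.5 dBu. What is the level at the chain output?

-11.5 dBu

Stage 1: -0.5 dBu is 12 dB over -12.5 dBu; at 12:1 that becomes 1 dB over, giving -11.5 dBu.
Stage 2: below threshold (-11.5 ≤ 3.5); passes unchanged; output -11.5 dBu.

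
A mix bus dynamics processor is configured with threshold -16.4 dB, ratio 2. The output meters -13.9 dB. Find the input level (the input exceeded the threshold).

That's 2.5 dB above the -16.4 dB threshold.
Undo the ratio: input overshoot = 2.5 × 2 = 5 dB, giving input = -11.4 dB.

-11.4 dB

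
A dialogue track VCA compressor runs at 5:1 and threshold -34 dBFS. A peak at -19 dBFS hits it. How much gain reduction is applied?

-19 dBFS exceeds the threshold by 15 dB.
After 5:1 compression the overshoot becomes 15/5 = 3 dB.
GR = overshoot in − overshoot out = 15 − 3 = 12 dB.

12 dB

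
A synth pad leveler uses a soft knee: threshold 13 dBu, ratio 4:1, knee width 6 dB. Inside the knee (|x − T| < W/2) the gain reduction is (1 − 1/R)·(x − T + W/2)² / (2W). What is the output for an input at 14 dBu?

x − T + W/2 = 14 − 13 + 3 = 4.
GR = (1 − 1/4) × 4² / 12 = 0.75 × 16 / 12 = 1 dB.
Output = 14 − 1 = 13 dBu.

13 dBu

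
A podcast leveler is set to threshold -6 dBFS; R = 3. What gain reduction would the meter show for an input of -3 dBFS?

-3 dBFS exceeds the threshold by 3 dB.
After 3:1 compression the overshoot becomes 3/3 = 1 dB.
So the signal is attenuated by 3 − 1 = 2 dB.

2 dB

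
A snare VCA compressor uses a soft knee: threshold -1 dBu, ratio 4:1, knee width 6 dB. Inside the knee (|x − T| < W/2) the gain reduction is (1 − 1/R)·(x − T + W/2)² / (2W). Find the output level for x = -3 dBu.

-3.0625 dBu

x − T + W/2 = -3 − (-1) + 3 = 1.
GR = (1 − 1/4) × 1² / 12 = 0.75 × 1 / 12 = 0.0625 dB.
Output = -3 − 0.0625 = -3.0625 dBu.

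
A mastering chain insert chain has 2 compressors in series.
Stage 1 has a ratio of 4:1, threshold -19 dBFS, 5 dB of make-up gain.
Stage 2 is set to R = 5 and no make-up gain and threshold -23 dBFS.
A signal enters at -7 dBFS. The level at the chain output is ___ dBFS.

-20.6 dBFS

Stage 1: 12 dB above -19 dBFS, reduced 4:1 to 3 dB above → -16 dBFS; +5 dB make-up → -11 dBFS.
Stage 2: 12 dB above -23 dBFS, reduced 5:1 to 2.4 dB above → -20.6 dBFS.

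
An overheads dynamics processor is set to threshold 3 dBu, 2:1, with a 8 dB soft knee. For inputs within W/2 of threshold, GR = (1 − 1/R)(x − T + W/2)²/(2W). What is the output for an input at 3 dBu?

x − T + W/2 = 3 − 3 + 4 = 4.
GR = (1 − 1/2) × 4² / 16 = 0.5 × 16 / 16 = 0.5 dB.
Output = 3 − 0.5 = 2.5 dBu.

2.5 dBu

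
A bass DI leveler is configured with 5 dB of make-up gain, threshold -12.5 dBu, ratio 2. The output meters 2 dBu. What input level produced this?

6.5 dBu

Before make-up, the level was 2 − 5 = -3 dBu.
That's 9.5 dB above the -12.5 dBu threshold.
Before 2:1 compression the overshoot was 9.5 × 2 = 19 dB, so input = -12.5 + 19 = 6.5 dBu.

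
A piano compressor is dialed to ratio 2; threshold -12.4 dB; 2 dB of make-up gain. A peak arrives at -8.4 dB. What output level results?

Overshoot: -8.4 − (-12.4) = 4 dB.
2:1 compression reduces that to 4/2 = 2 dB over.
That puts the output at -10.4 dB; make-up adds 2 dB, giving -8.4 dB.

-8.4 dB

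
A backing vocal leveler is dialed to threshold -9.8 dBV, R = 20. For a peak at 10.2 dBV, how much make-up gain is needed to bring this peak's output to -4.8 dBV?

Overshoot 20 dB → 20/20 = 1 dB after compression, so the compressed level is -9.8 + 1 = -8.8 dBV.
Make-up = target − compressed = -4.8 − (-8.8) = 4 dB.

4 dB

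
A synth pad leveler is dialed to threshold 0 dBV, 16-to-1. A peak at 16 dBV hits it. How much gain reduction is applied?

15 dB

16 dBV exceeds the threshold by 16 dB.
A 16:1 ratio leaves 1 dB of that excess.
Gain reduction = 16 − 1 = 15 dB.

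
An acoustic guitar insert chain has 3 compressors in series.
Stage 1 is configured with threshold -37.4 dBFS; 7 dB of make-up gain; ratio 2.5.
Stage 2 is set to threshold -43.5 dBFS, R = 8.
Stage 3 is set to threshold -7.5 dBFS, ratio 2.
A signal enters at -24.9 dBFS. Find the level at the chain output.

Stage 1: 12.5 dB above -37.4 dBFS, reduced 2.5:1 to 5 dB above → -32.4 dBFS; +7 dB make-up → -25.4 dBFS.
Stage 2: -25.4 dBFS is 18.1 dB over -43.5 dBFS; at 8:1 that becomes 2.2625 dB over, giving -41.2375 dBFS.
Stage 3: below threshold (-41.2375 ≤ -7.5); passes unchanged; output -41.2375 dBFS.

-41.2375 dBFS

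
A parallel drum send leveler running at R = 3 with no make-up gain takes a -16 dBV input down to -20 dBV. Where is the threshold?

-22 dBV

Input is 6 dB above T (since output overshoot × R = input overshoot: (-20 − T)·3 = -16 − T gives T = -22 dBV).
Check: -22 + (-16 − (-22))/3 = -22 + 2 = -20 dBV. ✓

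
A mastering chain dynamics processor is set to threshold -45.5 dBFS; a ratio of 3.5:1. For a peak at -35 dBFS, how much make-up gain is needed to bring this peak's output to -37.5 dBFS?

Overshoot 10.5 dB → 10.5/3.5 = 3 dB after compression, so the compressed level is -45.5 + 3 = -42.5 dBFS.
Make-up = target − compressed = -37.5 − (-42.5) = 5 dB.

5 dB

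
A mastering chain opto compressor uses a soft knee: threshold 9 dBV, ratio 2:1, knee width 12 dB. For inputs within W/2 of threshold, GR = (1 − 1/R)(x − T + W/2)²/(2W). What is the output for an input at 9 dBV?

8.25 dBV

x − T + W/2 = 9 − 9 + 6 = 6.
GR = (1 − 1/2) × 6² / 24 = 0.5 × 36 / 24 = 0.75 dB.
Output = 9 − 0.75 = 8.25 dBV.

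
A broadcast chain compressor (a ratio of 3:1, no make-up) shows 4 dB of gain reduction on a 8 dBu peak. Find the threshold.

2 dBu

Input is 6 dB above T (since output overshoot × R = input overshoot: (4 − T)·3 = 8 − T gives T = 2 dBu).
Check: 2 + (8 − 2)/3 = 2 + 2 = 4 dBu. ✓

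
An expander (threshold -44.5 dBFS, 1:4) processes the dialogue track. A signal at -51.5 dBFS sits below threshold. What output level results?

The input is 7 dB below the -44.5 dBFS threshold.
A 1:4 expander multiplies undershoot by 4: 7 × 4 = 28 dB below threshold.
Output = -44.5 − 28 = -72.5 dBFS.

-72.5 dBFS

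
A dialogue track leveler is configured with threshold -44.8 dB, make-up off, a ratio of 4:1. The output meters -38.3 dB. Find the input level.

Post-compression overshoot = -38.3 − (-44.8) = 6.5 dB.
Undo the ratio: input overshoot = 6.5 × 4 = 26 dB, giving input = -18.8 dB.

-18.8 dB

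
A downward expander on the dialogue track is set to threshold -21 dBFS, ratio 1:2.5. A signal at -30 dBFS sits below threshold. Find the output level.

Undershoot = (-21) − (-30) = 9 dB.
At 1:2.5, that expands to 22.5 dB under threshold.
Output = -21 − 22.5 = -43.5 dBFS.

-43.5 dBFS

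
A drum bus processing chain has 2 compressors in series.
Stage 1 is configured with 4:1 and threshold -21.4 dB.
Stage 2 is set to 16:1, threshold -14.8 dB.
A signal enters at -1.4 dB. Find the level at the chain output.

-16.4 dB

Stage 1: overshoot 20 dB → 20/4 = 5 dB → -16.4 dB.
Stage 2: -16.4 dB is at or below the -14.8 dB threshold — no compression; output -16.4 dB.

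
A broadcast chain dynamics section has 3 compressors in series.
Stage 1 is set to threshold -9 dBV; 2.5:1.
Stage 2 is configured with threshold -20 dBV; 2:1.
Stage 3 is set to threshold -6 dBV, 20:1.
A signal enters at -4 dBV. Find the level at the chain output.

Stage 1: overshoot 5 dB → 5/2.5 = 2 dB → -7 dBV.
Stage 2: 13 dB above -20 dBV, reduced 2:1 to 6.5 dB above → -13.5 dBV.
Stage 3: -13.5 dBV is at or below the -6 dBV threshold — no compression; output -13.5 dBV.

-13.5 dBV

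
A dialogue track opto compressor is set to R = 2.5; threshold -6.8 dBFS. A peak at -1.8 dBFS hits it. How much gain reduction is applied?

3 dB

Overshoot = -1.8 − (-6.8) = 5 dB.
After 2.5:1 compression the overshoot becomes 5/2.5 = 2 dB.
Gain reduction = 5 − 2 = 3 dB.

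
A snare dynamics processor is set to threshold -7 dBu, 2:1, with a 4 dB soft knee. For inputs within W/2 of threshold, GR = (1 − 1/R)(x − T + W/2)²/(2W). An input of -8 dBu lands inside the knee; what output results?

x − T + W/2 = -8 − (-7) + 2 = 1.
GR = (1 − 1/2) × 1² / 8 = 0.5 × 1 / 8 = 0.0625 dB.
Output = -8 − 0.0625 = -8.0625 dBu.

-8.0625 dBu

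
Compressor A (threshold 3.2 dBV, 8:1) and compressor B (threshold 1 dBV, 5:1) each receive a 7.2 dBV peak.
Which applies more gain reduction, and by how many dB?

A: overshoot 4 dB → output overshoot 0.5 dB → GR 3.5 dB.
B: overshoot 6.2 dB → output overshoot 1.24 dB → GR 4.96 dB.
Difference: 1.46 dB in favour of B.

B, by 1.46 dB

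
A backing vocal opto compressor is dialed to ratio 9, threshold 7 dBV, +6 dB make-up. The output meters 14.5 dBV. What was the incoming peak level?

20.5 dBV

Remove make-up: 14.5 − 6 = 8.5 dBV.
The compressed level sits 8.5 − 7 = 1.5 dB over threshold.
Input overshoot = R × output overshoot = 13.5 dB → input = 7 + 13.5 = 20.5 dBV.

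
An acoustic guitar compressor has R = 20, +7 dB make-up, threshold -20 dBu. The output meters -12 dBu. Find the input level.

Before make-up, the level was -12 − 7 = -19 dBu.
The compressed level sits -19 − (-20) = 1 dB over threshold.
Undo the ratio: input overshoot = 1 × 20 = 20 dB, giving input = 0 dBu.

0 dBu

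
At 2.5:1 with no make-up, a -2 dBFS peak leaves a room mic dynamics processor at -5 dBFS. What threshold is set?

-7 dBFS

Gain reduction = -2 − (-5) = 3 dB; output overshoot = GR / (R − 1) = 3 / 1.5 = 2 dB.
Threshold = output − output overshoot = -5 − 2 = -7 dBFS.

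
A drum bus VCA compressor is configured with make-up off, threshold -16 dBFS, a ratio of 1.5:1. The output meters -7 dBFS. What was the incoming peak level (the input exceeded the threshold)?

The compressed level sits -7 − (-16) = 9 dB over threshold.
Before 1.5:1 compression the overshoot was 9 × 1.5 = 13.5 dB, so input = -16 + 13.5 = -2.5 dBFS.

-2.5 dBFS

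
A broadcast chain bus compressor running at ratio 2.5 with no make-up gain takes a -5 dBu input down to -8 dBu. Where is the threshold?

Gain reduction = -5 − (-8) = 3 dB; output overshoot = GR / (R − 1) = 3 / 1.5 = 2 dB.
Threshold = output − output overshoot = -8 − 2 = -10 dBu.

-10 dBu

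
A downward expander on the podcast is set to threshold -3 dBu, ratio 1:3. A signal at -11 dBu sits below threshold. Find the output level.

Below threshold, a 1:3 expander applies gain = (3−1)×(T − x) of attenuation.
(3−1) × 8 = 16 dB, so output = -11 − 16 = -27 dBu.

-27 dBu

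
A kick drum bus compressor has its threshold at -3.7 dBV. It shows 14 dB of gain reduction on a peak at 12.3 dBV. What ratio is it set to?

8:1

Input overshoot = 12.3 − (-3.7) = 16 dB.
Output overshoot = 16 − 14 = 2 dB.
Ratio = input overshoot / output overshoot = 16 / 2 = 8.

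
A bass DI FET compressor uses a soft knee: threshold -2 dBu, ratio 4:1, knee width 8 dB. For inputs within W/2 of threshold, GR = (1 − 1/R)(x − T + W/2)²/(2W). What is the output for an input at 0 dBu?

x − T + W/2 = 0 − (-2) + 4 = 6.
GR = (1 − 1/4) × 6² / 16 = 0.75 × 36 / 16 = 1.6875 dB.
Output = 0 − 1.6875 = -1.6875 dBu.

-1.6875 dBu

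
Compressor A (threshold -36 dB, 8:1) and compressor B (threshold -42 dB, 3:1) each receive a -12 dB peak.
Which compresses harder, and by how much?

A, by 1 dB

A: overshoot 24 dB → output overshoot 3 dB → GR 21 dB.
B: overshoot 30 dB → output overshoot 10 dB → GR 20 dB.
Difference: 1 dB in favour of A.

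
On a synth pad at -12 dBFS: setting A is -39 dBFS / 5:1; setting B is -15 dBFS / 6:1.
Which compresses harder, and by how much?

A: overshoot 27 dB → output overshoot 5.4 dB → GR 21.6 dB.
B: overshoot 3 dB → output overshoot 0.5 dB → GR 2.5 dB.
Difference: 19.1 dB in favour of A.

A, by 19.1 dB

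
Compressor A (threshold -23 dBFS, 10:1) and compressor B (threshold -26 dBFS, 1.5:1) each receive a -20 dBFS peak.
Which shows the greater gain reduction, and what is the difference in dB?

A: 3 dB over, compressed to 0.3 dB over, so 2.7 dB of GR.
B: 6 dB over, compressed to 4 dB over, so 2 dB of GR.
A applies 0.7 dB more gain reduction.

A, by 0.7 dB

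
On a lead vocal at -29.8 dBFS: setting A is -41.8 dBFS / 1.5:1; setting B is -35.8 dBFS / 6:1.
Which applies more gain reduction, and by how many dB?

B, by 1 dB

A: 12 dB over, compressed to 8 dB over, so 4 dB of GR.
B: 6 dB over, compressed to 1 dB over, so 5 dB of GR.
B reduces 1 dB more.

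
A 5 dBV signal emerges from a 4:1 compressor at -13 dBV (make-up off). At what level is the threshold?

Let T be the threshold. Output overshoot = (input overshoot)/R, so -13 − T = (5 − T)/4.
4·(-13 − T) = 5 − T → 3·T = -52 − 5 = -57.
T = -57/3 = -19 dBV.

-19 dBV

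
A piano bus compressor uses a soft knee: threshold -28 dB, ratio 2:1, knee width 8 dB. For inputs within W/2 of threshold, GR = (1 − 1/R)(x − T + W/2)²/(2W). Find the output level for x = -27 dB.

-27.78125 dB

x − T + W/2 = -27 − (-28) + 4 = 5.
GR = (1 − 1/2) × 5² / 16 = 0.5 × 25 / 16 = 0.78125 dB.
Output = -27 − 0.78125 = -27.78125 dB.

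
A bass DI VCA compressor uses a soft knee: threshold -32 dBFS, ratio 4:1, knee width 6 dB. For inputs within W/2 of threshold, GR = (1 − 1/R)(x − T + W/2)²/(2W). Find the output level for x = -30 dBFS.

-31.5625 dBFS

x − T + W/2 = -30 − (-32) + 3 = 5.
GR = (1 − 1/4) × 5² / 12 = 0.75 × 25 / 12 = 1.5625 dB.
Output = -30 − 1.5625 = -31.5625 dBFS.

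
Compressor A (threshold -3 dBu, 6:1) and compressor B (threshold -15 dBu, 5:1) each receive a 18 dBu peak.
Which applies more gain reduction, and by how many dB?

A: overshoot 21 dB → output overshoot 3.5 dB → GR 17.5 dB.
B: overshoot 33 dB → output overshoot 6.6 dB → GR 26.4 dB.
Difference: 8.9 dB in favour of B.

B, by 8.9 dB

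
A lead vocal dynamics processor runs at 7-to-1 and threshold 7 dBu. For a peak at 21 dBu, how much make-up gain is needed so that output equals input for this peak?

The peak compresses to 7 + 14/7 = 9 dBu.
To reach 21 dBu requires 21 − 9 = 12 dB of make-up.

12 dB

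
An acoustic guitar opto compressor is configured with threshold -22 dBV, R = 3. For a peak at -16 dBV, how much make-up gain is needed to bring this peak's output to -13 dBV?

The peak compresses to -22 + 6/3 = -20 dBV.
To reach -13 dBV requires -13 − (-20) = 7 dB of make-up.

7 dB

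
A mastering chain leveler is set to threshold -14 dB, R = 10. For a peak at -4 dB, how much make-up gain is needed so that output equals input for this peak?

Overshoot 10 dB → 10/10 = 1 dB after compression, so the compressed level is -14 + 1 = -13 dB.
Make-up = target − compressed = -4 − (-13) = 9 dB.

9 dB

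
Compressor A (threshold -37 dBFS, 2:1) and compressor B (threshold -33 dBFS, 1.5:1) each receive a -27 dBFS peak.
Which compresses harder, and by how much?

A, by 3 dB

A: GR = 10 − 10/2 = 5 dB.
B: GR = 6 − 6/1.5 = 2 dB.
A reduces 3 dB more.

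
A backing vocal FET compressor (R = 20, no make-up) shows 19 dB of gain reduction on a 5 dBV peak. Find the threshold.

-15 dBV

Let T be the threshold. Output overshoot = (input overshoot)/R, so -14 − T = (5 − T)/20.
20·(-14 − T) = 5 − T → 19·T = -280 − 5 = -285.
T = -285/19 = -15 dBV.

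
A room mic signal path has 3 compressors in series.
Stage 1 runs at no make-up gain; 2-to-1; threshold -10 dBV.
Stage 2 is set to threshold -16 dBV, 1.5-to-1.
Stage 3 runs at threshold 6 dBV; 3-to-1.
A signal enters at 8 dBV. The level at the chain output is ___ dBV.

Stage 1: 8 dBV is 18 dB over -10 dBV; at 2:1 that becomes 9 dB over, giving -1 dBV.
Stage 2: -1 dBV is 15 dB over -16 dBV; at 1.5:1 that becomes 10 dB over, giving -6 dBV.
Stage 3: -6 dBV ≤ 6 dBV, so stage 3 doesn't engage; output -6 dBV.

-6 dBV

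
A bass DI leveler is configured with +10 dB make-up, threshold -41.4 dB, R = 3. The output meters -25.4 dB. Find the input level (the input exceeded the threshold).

Remove make-up: -25.4 − 10 = -35.4 dB.
Post-compression overshoot = -35.4 − (-41.4) = 6 dB.
Input overshoot = R × output overshoot = 18 dB → input = -41.4 + 18 = -23.4 dB.

-23.4 dB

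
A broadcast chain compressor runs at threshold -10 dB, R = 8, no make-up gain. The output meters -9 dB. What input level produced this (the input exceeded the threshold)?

-2 dB

Post-compression overshoot = -9 − (-10) = 1 dB.
Undo the ratio: input overshoot = 1 × 8 = 8 dB, giving input = -2 dB.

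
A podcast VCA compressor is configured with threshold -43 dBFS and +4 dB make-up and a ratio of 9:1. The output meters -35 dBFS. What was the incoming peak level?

Stripping the +4 dB make-up gives -39 dBFS at the gain stage.
Post-compression overshoot = -39 − (-43) = 4 dB.
Before 9:1 compression the overshoot was 4 × 9 = 36 dB, so input = -43 + 36 = -7 dBFS.

-7 dBFS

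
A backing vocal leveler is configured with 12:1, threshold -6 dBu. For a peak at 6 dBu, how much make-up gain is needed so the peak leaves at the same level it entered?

11 dB

Overshoot 12 dB → 12/12 = 1 dB after compression, so the compressed level is -6 + 1 = -5 dBu.
Make-up = target − compressed = 6 − (-5) = 11 dB.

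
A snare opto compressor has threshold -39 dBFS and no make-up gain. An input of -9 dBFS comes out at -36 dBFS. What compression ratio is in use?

Input overshoot = -9 − (-39) = 30 dB; output overshoot = -36 − (-39) = 3 dB.
Ratio = 30 / 3 = 10.

10:1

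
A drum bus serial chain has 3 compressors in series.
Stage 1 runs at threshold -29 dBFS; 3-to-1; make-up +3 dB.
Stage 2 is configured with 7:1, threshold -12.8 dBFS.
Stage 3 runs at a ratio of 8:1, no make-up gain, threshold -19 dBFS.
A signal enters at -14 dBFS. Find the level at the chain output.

-21 dBFS

Stage 1: 15 dB above -29 dBFS, reduced 3:1 to 5 dB above → -24 dBFS; +3 dB make-up → -21 dBFS.
Stage 2: -21 dBFS ≤ -12.8 dBFS, so stage 2 doesn't engage; output -21 dBFS.
Stage 3: -21 dBFS is at or below the -19 dBFS threshold — no compression; output -21 dBFS.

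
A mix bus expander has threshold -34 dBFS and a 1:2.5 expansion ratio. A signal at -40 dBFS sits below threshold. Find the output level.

Undershoot = (-34) − (-40) = 6 dB.
At 1:2.5, that expands to 15 dB under threshold.
Output = -34 − 15 = -49 dBFS.

-49 dBFS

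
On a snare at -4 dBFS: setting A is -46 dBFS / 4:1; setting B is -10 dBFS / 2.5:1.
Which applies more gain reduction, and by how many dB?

A, by 27.9 dB

A: overshoot 42 dB → output overshoot 10.5 dB → GR 31.5 dB.
B: overshoot 6 dB → output overshoot 2.4 dB → GR 3.6 dB.
Difference: 27.9 dB in favour of A.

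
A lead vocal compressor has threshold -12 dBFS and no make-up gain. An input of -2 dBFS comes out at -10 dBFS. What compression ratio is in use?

Input overshoot = -2 − (-12) = 10 dB; output overshoot = -10 − (-12) = 2 dB.
Ratio = 10 / 2 = 5.

5:1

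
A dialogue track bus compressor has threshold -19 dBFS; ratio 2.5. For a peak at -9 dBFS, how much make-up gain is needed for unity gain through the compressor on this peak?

Without make-up, output = threshold + overshoot/2.5 = -19 + 4 = -15 dBFS.
Gap to target: 6 dB.

6 dB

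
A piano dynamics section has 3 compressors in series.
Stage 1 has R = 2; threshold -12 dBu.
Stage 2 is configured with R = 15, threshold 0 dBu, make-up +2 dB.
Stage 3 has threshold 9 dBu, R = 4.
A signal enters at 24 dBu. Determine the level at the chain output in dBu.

2.4 dBu

Stage 1: 24 dBu is 36 dB over -12 dBu; at 2:1 that becomes 18 dB over, giving 6 dBu.
Stage 2: overshoot 6 dB → 6/15 = 0.4 dB → 0.4 dBu; +2 dB make-up → 2.4 dBu.
Stage 3: 2.4 dBu ≤ 9 dBu, so stage 3 doesn't engage; output 2.4 dBu.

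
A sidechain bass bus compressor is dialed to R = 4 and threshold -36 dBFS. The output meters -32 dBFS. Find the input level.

-20 dBFS

That's 4 dB above the -36 dBFS threshold.
Input overshoot = R × output overshoot = 16 dB → input = -36 + 16 = -20 dBFS.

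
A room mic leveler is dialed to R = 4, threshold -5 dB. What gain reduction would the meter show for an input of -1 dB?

Overshoot = -1 − (-5) = 4 dB.
At 4:1, output sits 4/4 = 1 dB above threshold.
Gain reduction = 4 − 1 = 3 dB.

3 dB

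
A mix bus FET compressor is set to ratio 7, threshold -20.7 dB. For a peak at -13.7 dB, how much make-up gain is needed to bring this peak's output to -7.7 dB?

The peak compresses to -20.7 + 7/7 = -19.7 dB.
To reach -7.7 dB requires -7.7 − (-19.7) = 12 dB of make-up.

12 dB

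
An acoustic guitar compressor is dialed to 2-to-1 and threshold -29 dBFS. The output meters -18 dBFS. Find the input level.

-7 dBFS

Post-compression overshoot = -18 − (-29) = 11 dB.
Input overshoot = R × output overshoot = 22 dB → input = -29 + 22 = -7 dBFS.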